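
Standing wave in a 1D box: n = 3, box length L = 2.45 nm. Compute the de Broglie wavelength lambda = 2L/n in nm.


lambda = 2L / n
= 2 * 2.45 / 3
= 4.9 / 3
= 1.6333 nm

1.6333


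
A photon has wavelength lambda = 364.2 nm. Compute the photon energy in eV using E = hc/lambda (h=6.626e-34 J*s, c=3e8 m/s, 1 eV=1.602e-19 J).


E = hc / lambda
= (6.626e-34)(3e8) / (364.2e-9)
= 1.9878e-25 / 3.6420e-07
= 5.4580e-19 J
Converting to eV: 5.4580e-19 / 1.602e-19
= 3.407 eV

3.407


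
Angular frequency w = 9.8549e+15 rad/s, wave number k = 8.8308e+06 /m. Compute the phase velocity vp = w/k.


vp = w / k
= 9.8549e+15 / 8.8308e+06
= 1.1160e+09 m/s

1.1160e+09


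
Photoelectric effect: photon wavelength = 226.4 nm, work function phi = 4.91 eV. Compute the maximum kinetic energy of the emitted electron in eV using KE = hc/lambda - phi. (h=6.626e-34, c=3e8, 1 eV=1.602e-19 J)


E_photon = hc / lambda
= (6.626e-34)(3e8) / (226.4e-9)
= 8.7800e-19 J
= 5.4807 eV
KE = E_photon - phi
= 5.4807 - 4.91
= 0.5707 eV

0.5707


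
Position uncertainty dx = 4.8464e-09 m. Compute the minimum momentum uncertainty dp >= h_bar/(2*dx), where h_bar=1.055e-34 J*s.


dp = h_bar / (2 * dx)
= 1.055e-34 / (2 * 4.8464e-09)
= 1.055e-34 / 9.6928e-09
= 1.0884e-26 kg*m/s

1.0884e-26


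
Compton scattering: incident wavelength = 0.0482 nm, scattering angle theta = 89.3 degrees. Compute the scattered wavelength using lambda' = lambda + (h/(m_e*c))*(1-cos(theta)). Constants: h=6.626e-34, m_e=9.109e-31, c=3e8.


Compton wavelength: h/(m_e*c) = 2.4247e-12 m
d_lambda = 2.4247e-12 * (1 - cos(89.3 deg))
= 2.4247e-12 * 0.987783
= 2.3951e-12 m = 0.002395 nm
lambda' = 0.0482 + 0.002395
= 0.050595 nm

0.050595


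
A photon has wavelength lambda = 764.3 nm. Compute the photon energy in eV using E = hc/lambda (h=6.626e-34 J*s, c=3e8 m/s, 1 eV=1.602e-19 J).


E = hc / lambda
= (6.626e-34)(3e8) / (764.3e-9)
= 1.9878e-25 / 7.6430e-07
= 2.6008e-19 J
Converting to eV: 2.6008e-19 / 1.602e-19
= 1.6235 eV

1.6235


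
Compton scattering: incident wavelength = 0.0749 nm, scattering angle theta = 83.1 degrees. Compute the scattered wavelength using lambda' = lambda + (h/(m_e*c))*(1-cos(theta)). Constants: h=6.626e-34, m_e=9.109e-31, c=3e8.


Compton wavelength: h/(m_e*c) = 2.4247e-12 m
d_lambda = 2.4247e-12 * (1 - cos(83.1 deg))
= 2.4247e-12 * 0.879863
= 2.1334e-12 m = 0.002133 nm
lambda' = 0.0749 + 0.002133
= 0.077033 nm

0.077033


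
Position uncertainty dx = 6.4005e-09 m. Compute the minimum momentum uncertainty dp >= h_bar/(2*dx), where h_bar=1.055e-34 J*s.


dp = h_bar / (2 * dx)
= 1.055e-34 / (2 * 6.4005e-09)
= 1.055e-34 / 1.2801e-08
= 8.2415e-27 kg*m/s

8.2415e-27


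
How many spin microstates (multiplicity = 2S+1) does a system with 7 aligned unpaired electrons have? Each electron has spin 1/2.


Total spin S = N * (1/2) = 7 * 0.5 = 3.5
Spin multiplicity = 2S + 1
= 2 * 3.5 + 1
= 8

8


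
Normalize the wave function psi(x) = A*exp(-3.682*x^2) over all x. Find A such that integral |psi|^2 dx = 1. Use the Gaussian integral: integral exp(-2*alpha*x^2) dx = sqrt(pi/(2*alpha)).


integral |psi|^2 dx = A^2 * sqrt(pi/(2*alpha)) = 1
A^2 = sqrt(2*alpha/pi)
= sqrt(2 * 3.682 / pi)
= 1.531024
A = sqrt(1.531024)
= 1.2373

1.2373


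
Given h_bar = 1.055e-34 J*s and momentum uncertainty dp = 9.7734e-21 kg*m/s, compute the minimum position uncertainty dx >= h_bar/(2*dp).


dx = h_bar / (2 * dp)
= 1.055e-34 / (2 * 9.7734e-21)
= 1.055e-34 / 1.9547e-20
= 5.3973e-15 m

5.3973e-15


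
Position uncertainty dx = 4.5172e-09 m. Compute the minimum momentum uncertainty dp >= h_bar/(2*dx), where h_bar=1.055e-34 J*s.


dp = h_bar / (2 * dx)
= 1.055e-34 / (2 * 4.5172e-09)
= 1.055e-34 / 9.0344e-09
= 1.1678e-26 kg*m/s

1.1678e-26


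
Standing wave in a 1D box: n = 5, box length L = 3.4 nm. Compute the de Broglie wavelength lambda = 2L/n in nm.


lambda = 2L / n
= 2 * 3.4 / 5
= 6.8 / 5
= 1.36 nm

1.36


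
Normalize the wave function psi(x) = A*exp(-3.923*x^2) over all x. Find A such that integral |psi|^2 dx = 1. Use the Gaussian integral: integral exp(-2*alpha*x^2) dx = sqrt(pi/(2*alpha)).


integral |psi|^2 dx = A^2 * sqrt(pi/(2*alpha)) = 1
A^2 = sqrt(2*alpha/pi)
= sqrt(2 * 3.923 / pi)
= 1.580335
A = sqrt(1.580335)
= 1.2571

1.2571


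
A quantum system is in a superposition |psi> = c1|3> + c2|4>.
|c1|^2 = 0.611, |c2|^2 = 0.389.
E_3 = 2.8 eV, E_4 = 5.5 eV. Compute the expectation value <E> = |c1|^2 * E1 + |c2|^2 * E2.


<E> = |c1|^2 * E1 + |c2|^2 * E2
= 0.611 * 2.8 + 0.389 * 5.5
= 1.7108 + 2.1395
= 3.8503 eV

3.8503


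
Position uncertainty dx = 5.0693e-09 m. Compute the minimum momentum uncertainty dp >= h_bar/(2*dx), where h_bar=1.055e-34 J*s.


dp = h_bar / (2 * dx)
= 1.055e-34 / (2 * 5.0693e-09)
= 1.055e-34 / 1.0139e-08
= 1.0406e-26 kg*m/s

1.0406e-26


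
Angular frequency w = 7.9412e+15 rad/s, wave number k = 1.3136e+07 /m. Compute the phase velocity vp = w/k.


vp = w / k
= 7.9412e+15 / 1.3136e+07
= 6.0454e+08 m/s

6.0454e+08


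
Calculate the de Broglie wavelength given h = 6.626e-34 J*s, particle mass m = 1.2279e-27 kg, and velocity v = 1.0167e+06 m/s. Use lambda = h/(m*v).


lambda = h / (m * v)
= 6.626e-34 / (1.2279e-27 * 1.0167e+06)
= 6.626e-34 / 1.2484e-21
= 5.3076e-13 m

5.3076e-13


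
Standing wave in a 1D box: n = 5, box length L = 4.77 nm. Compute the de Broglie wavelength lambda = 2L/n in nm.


lambda = 2L / n
= 2 * 4.77 / 5
= 9.54 / 5
= 1.908 nm

1.908


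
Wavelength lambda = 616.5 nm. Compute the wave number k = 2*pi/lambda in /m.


k = 2 * pi / lambda
= 6.2832 / (616.5e-9)
= 6.2832 / 6.1650e-07
= 1.0192e+07 /m

1.0192e+07


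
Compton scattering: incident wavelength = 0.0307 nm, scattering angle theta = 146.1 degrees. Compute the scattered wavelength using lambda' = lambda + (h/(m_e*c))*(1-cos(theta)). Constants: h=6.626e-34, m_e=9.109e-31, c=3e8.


Compton wavelength: h/(m_e*c) = 2.4247e-12 m
d_lambda = 2.4247e-12 * (1 - cos(146.1 deg))
= 2.4247e-12 * 1.830012
= 4.4372e-12 m = 0.004437 nm
lambda' = 0.0307 + 0.004437
= 0.035137 nm

0.035137


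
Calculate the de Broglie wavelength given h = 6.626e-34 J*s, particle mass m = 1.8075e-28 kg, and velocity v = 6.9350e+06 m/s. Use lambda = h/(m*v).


lambda = h / (m * v)
= 6.626e-34 / (1.8075e-28 * 6.9350e+06)
= 6.626e-34 / 1.2535e-21
= 5.2860e-13 m

5.2860e-13


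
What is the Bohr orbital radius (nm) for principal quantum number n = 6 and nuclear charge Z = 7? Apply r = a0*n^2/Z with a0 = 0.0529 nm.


r = a0 * n^2 / Z
= 0.0529 * 6^2 / 7
= 0.0529 * 36 / 7
= 0.2721 nm

0.2721


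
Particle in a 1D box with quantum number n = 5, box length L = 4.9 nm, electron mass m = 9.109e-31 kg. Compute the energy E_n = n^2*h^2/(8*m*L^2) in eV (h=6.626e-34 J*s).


E = n^2 * h^2 / (8 * m * L^2)
= 5^2 * (6.626e-34)^2 / (8 * 9.109e-31 * (4.9e-9)^2)
= 25 * 4.3904e-67 / (8 * 9.109e-31 * 2.4010e-17)
= 6.2732e-20 J
= 0.3916 eV

0.3916


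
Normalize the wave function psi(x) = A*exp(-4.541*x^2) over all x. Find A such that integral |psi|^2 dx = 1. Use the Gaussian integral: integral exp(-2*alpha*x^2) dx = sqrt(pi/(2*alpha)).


integral |psi|^2 dx = A^2 * sqrt(pi/(2*alpha)) = 1
A^2 = sqrt(2*alpha/pi)
= sqrt(2 * 4.541 / pi)
= 1.700262
A = sqrt(1.700262)
= 1.3039

1.3039


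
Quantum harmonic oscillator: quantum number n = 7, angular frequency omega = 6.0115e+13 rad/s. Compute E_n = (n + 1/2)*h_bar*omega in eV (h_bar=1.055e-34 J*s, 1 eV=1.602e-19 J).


E = (n + 1/2) * h_bar * omega
= (7 + 0.5) * 1.055e-34 * 6.0115e+13
= 7.5 * 6.3421e-21
= 4.7566e-20 J
= 0.2969 eV

0.2969


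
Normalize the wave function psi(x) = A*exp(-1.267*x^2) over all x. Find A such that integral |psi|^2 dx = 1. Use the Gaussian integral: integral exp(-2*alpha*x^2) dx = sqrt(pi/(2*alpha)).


integral |psi|^2 dx = A^2 * sqrt(pi/(2*alpha)) = 1
A^2 = sqrt(2*alpha/pi)
= sqrt(2 * 1.267 / pi)
= 0.898108
A = sqrt(0.898108)
= 0.9477

0.9477


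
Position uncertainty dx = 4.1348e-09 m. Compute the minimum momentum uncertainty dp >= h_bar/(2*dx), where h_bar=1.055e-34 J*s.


dp = h_bar / (2 * dx)
= 1.055e-34 / (2 * 4.1348e-09)
= 1.055e-34 / 8.2696e-09
= 1.2758e-26 kg*m/s

1.2758e-26


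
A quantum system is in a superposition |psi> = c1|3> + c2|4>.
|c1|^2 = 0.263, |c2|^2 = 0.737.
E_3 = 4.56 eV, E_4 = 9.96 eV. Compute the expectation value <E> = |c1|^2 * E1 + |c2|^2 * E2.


<E> = |c1|^2 * E1 + |c2|^2 * E2
= 0.263 * 4.56 + 0.737 * 9.96
= 1.1993 + 7.3405
= 8.5398 eV

8.5398


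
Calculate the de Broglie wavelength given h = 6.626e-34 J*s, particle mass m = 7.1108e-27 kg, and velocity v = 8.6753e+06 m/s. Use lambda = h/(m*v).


lambda = h / (m * v)
= 6.626e-34 / (7.1108e-27 * 8.6753e+06)
= 6.626e-34 / 6.1688e-20
= 1.0741e-14 m

1.0741e-14


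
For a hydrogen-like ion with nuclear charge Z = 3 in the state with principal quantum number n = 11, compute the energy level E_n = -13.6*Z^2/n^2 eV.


E_n = -13.6 * Z^2 / n^2
= -13.6 * 3^2 / 11^2
= -13.6 * 9 / 121
= -1.0116 eV

-1.0116


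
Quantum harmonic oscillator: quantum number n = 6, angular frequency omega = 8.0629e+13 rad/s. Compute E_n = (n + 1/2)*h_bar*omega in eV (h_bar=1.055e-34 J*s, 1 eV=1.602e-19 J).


E = (n + 1/2) * h_bar * omega
= (6 + 0.5) * 1.055e-34 * 8.0629e+13
= 6.5 * 8.5064e-21
= 5.5291e-20 J
= 0.3451 eV

0.3451


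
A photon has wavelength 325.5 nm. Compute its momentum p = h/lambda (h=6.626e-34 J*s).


p = h / lambda
= 6.626e-34 / (325.5e-9)
= 6.626e-34 / 3.2550e-07
= 2.0356e-27 kg*m/s

2.0356e-27


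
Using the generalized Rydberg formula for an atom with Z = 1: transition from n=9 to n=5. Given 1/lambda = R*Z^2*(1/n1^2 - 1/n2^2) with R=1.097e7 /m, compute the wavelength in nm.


1/lambda = R * Z^2 * (1/n1^2 - 1/n2^2)
= 1.097e7 * 1^2 * (1/5^2 - 1/9^2)
= 1.097e7 * 1 * (0.04 - 0.012346)
= 3.0337e+05 /m
lambda = 1 / 3.0337e+05
= 3296.3276 nm

3296.3276


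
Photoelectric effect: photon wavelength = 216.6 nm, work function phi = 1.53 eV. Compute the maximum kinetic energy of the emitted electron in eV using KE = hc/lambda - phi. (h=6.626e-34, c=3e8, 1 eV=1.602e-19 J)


E_photon = hc / lambda
= (6.626e-34)(3e8) / (216.6e-9)
= 9.1773e-19 J
= 5.7286 eV
KE = E_photon - phi
= 5.7286 - 1.53
= 4.1986 eV

4.1986


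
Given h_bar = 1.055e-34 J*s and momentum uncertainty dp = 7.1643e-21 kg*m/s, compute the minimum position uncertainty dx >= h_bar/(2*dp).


dx = h_bar / (2 * dp)
= 1.055e-34 / (2 * 7.1643e-21)
= 1.055e-34 / 1.4329e-20
= 7.3629e-15 m

7.3629e-15


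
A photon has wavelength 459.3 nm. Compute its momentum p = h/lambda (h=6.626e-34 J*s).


p = h / lambda
= 6.626e-34 / (459.3e-9)
= 6.626e-34 / 4.5930e-07
= 1.4426e-27 kg*m/s

1.4426e-27


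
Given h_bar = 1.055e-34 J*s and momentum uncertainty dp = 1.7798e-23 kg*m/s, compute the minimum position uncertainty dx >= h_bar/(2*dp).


dx = h_bar / (2 * dp)
= 1.055e-34 / (2 * 1.7798e-23)
= 1.055e-34 / 3.5596e-23
= 2.9638e-12 m

2.9638e-12


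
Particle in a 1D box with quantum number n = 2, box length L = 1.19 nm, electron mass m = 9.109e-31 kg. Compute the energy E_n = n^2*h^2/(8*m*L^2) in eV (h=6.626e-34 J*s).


E = n^2 * h^2 / (8 * m * L^2)
= 2^2 * (6.626e-34)^2 / (8 * 9.109e-31 * (1.19e-9)^2)
= 4 * 4.3904e-67 / (8 * 9.109e-31 * 1.4161e-18)
= 1.7018e-19 J
= 1.0623 eV

1.0623


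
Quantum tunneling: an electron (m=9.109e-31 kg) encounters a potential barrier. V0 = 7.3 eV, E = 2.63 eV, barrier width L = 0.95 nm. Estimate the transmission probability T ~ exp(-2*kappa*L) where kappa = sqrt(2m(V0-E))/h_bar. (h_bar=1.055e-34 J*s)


V0 - E = 4.67 eV = 7.4813e-19 J
kappa = sqrt(2 * m * (V0-E)) / h_bar
= sqrt(2 * 9.109e-31 * 7.4813e-19) / 1.055e-34
= 1.1066e+10 /m
2*kappa*L = 2 * 1.1066e+10 * 0.95e-9
= 21.0253
T = exp(-21.0253) = 7.393491e-10

7.393491e-10


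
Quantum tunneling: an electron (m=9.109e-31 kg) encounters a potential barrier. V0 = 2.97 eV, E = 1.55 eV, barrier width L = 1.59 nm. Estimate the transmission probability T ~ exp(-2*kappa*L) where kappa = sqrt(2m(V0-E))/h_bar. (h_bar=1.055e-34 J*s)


V0 - E = 1.42 eV = 2.2748e-19 J
kappa = sqrt(2 * m * (V0-E)) / h_bar
= sqrt(2 * 9.109e-31 * 2.2748e-19) / 1.055e-34
= 6.1020e+09 /m
2*kappa*L = 2 * 6.1020e+09 * 1.59e-9
= 19.4044
T = exp(-19.4044) = 3.739142e-09

3.739142e-09


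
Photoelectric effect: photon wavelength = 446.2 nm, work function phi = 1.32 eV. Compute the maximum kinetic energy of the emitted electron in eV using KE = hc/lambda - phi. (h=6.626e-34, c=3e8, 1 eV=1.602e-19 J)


E_photon = hc / lambda
= (6.626e-34)(3e8) / (446.2e-9)
= 4.4550e-19 J
= 2.7809 eV
KE = E_photon - phi
= 2.7809 - 1.32
= 1.4609 eV

1.4609


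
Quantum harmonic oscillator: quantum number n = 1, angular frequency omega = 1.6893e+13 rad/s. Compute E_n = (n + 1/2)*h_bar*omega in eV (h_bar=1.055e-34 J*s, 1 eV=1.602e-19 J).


E = (n + 1/2) * h_bar * omega
= (1 + 0.5) * 1.055e-34 * 1.6893e+13
= 1.5 * 1.7822e-21
= 2.6733e-21 J
= 0.0167 eV

0.0167


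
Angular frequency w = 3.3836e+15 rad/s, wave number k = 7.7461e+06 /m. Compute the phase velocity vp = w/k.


vp = w / k
= 3.3836e+15 / 7.7461e+06
= 4.3681e+08 m/s

4.3681e+08


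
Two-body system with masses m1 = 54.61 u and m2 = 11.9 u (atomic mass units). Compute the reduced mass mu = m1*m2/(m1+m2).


mu = m1 * m2 / (m1 + m2)
= 54.61 * 11.9 / (54.61 + 11.9)
= 649.859 / 66.51
= 9.7708 u

9.7708


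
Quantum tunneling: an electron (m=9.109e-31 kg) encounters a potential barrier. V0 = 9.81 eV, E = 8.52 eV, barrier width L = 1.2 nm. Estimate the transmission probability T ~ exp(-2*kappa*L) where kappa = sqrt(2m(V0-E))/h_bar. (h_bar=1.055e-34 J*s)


V0 - E = 1.29 eV = 2.0666e-19 J
kappa = sqrt(2 * m * (V0-E)) / h_bar
= sqrt(2 * 9.109e-31 * 2.0666e-19) / 1.055e-34
= 5.8160e+09 /m
2*kappa*L = 2 * 5.8160e+09 * 1.2e-9
= 13.9584
T = exp(-13.9584) = 8.668610e-07

8.668610e-07


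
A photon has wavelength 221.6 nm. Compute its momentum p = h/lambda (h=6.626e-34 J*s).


p = h / lambda
= 6.626e-34 / (221.6e-9)
= 6.626e-34 / 2.2160e-07
= 2.9901e-27 kg*m/s

2.9901e-27


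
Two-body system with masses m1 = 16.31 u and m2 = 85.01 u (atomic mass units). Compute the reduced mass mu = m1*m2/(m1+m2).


mu = m1 * m2 / (m1 + m2)
= 16.31 * 85.01 / (16.31 + 85.01)
= 1386.5131 / 101.32
= 13.6845 u

13.6845


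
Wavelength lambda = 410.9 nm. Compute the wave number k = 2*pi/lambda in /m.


k = 2 * pi / lambda
= 6.2832 / (410.9e-9)
= 6.2832 / 4.1090e-07
= 1.5291e+07 /m

1.5291e+07


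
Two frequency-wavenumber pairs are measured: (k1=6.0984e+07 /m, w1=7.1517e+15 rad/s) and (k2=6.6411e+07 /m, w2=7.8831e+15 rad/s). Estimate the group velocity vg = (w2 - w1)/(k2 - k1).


vg = (w2 - w1) / (k2 - k1)
= (7.8831e+15 - 7.1517e+15) / (6.6411e+07 - 6.0984e+07)
= 7.3140e+14 / 5.4270e+06
= 1.3477e+08 m/s

1.3477e+08


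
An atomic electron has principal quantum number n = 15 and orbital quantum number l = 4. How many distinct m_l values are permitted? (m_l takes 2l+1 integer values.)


m_l ranges from -l to +l in integer steps
So m_l goes from -4 to +4
Count = 2l + 1 = 2*4 + 1
= 9

9


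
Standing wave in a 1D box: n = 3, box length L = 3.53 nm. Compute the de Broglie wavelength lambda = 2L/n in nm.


lambda = 2L / n
= 2 * 3.53 / 3
= 7.06 / 3
= 2.3533 nm

2.3533


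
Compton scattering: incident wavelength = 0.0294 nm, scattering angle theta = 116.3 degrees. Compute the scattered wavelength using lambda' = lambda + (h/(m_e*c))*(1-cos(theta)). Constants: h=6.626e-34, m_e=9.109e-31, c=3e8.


Compton wavelength: h/(m_e*c) = 2.4247e-12 m
d_lambda = 2.4247e-12 * (1 - cos(116.3 deg))
= 2.4247e-12 * 1.443071
= 3.4990e-12 m = 0.003499 nm
lambda' = 0.0294 + 0.003499
= 0.032899 nm

0.032899


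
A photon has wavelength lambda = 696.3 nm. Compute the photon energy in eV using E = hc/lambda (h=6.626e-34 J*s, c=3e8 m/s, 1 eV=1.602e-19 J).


E = hc / lambda
= (6.626e-34)(3e8) / (696.3e-9)
= 1.9878e-25 / 6.9630e-07
= 2.8548e-19 J
Converting to eV: 2.8548e-19 / 1.602e-19
= 1.782 eV

1.782


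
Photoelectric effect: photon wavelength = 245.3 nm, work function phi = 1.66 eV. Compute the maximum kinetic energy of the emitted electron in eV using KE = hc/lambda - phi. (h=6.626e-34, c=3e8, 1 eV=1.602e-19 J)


E_photon = hc / lambda
= (6.626e-34)(3e8) / (245.3e-9)
= 8.1035e-19 J
= 5.0584 eV
KE = E_photon - phi
= 5.0584 - 1.66
= 3.3984 eV

3.3984


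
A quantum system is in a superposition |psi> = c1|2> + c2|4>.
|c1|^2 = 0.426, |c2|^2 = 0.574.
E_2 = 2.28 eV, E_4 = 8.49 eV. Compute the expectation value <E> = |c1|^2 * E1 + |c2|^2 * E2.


<E> = |c1|^2 * E1 + |c2|^2 * E2
= 0.426 * 2.28 + 0.574 * 8.49
= 0.9713 + 4.8733
= 5.8445 eV

5.8445


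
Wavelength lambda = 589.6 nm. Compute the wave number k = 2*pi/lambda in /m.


k = 2 * pi / lambda
= 6.2832 / (589.6e-9)
= 6.2832 / 5.8960e-07
= 1.0657e+07 /m

1.0657e+07


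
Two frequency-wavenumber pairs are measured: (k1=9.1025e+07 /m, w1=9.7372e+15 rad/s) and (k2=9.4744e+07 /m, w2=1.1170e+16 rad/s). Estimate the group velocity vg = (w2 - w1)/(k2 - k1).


vg = (w2 - w1) / (k2 - k1)
= (1.1170e+16 - 9.7372e+15) / (9.4744e+07 - 9.1025e+07)
= 1.4328e+15 / 3.7190e+06
= 3.8526e+08 m/s

3.8526e+08


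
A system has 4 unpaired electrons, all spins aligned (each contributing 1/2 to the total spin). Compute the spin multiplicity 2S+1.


Total spin S = N * (1/2) = 4 * 0.5 = 2.0
Spin multiplicity = 2S + 1
= 2 * 2.0 + 1
= 5

5


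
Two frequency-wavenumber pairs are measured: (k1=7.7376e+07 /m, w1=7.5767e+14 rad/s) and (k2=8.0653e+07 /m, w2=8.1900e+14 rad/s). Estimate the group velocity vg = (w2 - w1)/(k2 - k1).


vg = (w2 - w1) / (k2 - k1)
= (8.1900e+14 - 7.5767e+14) / (8.0653e+07 - 7.7376e+07)
= 6.1330e+13 / 3.2770e+06
= 1.8715e+07 m/s

1.8715e+07


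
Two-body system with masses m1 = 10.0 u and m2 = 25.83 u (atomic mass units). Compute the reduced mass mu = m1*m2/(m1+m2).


mu = m1 * m2 / (m1 + m2)
= 10.0 * 25.83 / (10.0 + 25.83)
= 258.3 / 35.83
= 7.209 u

7.209


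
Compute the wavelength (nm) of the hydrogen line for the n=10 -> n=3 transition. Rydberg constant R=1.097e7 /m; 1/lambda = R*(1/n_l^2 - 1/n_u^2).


1/lambda = R * (1/n_l^2 - 1/n_u^2)
= 1.097e7 * (1/3^2 - 1/10^2)
= 1.097e7 * (0.111111 - 0.01)
= 1.097e7 * 0.101111
= 1.1092e+06 /m
lambda = 1 / 1.1092e+06 = 901.5597 nm

901.5597


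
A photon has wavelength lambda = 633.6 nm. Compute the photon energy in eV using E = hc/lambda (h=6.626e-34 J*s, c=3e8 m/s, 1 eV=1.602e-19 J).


E = hc / lambda
= (6.626e-34)(3e8) / (633.6e-9)
= 1.9878e-25 / 6.3360e-07
= 3.1373e-19 J
Converting to eV: 3.1373e-19 / 1.602e-19
= 1.9584 eV

1.9584


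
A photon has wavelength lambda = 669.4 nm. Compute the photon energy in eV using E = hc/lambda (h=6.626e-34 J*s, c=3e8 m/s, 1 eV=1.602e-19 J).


E = hc / lambda
= (6.626e-34)(3e8) / (669.4e-9)
= 1.9878e-25 / 6.6940e-07
= 2.9695e-19 J
Converting to eV: 2.9695e-19 / 1.602e-19
= 1.8536 eV

1.8536


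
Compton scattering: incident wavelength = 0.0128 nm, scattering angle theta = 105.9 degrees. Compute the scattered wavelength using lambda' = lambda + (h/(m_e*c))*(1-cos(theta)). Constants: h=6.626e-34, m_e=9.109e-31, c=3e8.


Compton wavelength: h/(m_e*c) = 2.4247e-12 m
d_lambda = 2.4247e-12 * (1 - cos(105.9 deg))
= 2.4247e-12 * 1.273959
= 3.0890e-12 m = 0.003089 nm
lambda' = 0.0128 + 0.003089
= 0.015889 nm

0.015889


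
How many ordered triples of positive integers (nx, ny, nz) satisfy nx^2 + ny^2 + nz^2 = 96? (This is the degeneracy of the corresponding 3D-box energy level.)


Enumerate all (nx, ny, nz) with nx^2 + ny^2 + nz^2 = 96:
(4,4,8)
(4,8,4)
(8,4,4)
Total degeneracy = 3

3


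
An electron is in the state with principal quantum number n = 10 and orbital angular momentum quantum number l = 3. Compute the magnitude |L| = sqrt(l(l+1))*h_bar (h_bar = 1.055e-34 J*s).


L = sqrt(l*(l+1)) * h_bar
= sqrt(3 * 4) * 1.055e-34
= sqrt(12) * 1.055e-34
= 3.4641 * 1.055e-34
= 3.6546e-34 J*s

3.6546e-34


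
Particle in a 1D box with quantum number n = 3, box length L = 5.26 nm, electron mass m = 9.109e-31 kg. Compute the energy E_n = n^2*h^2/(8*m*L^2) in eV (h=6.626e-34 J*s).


E = n^2 * h^2 / (8 * m * L^2)
= 3^2 * (6.626e-34)^2 / (8 * 9.109e-31 * (5.26e-9)^2)
= 9 * 4.3904e-67 / (8 * 9.109e-31 * 2.7668e-17)
= 1.9598e-20 J
= 0.1223 eV

0.1223


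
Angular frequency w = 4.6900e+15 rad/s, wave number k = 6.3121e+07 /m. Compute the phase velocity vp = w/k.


vp = w / k
= 4.6900e+15 / 6.3121e+07
= 7.4302e+07 m/s

7.4302e+07


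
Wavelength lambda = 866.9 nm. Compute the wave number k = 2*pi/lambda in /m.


k = 2 * pi / lambda
= 6.2832 / (866.9e-9)
= 6.2832 / 8.6690e-07
= 7.2479e+06 /m

7.2479e+06


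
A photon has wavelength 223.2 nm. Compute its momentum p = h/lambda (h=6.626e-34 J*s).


p = h / lambda
= 6.626e-34 / (223.2e-9)
= 6.626e-34 / 2.2320e-07
= 2.9686e-27 kg*m/s

2.9686e-27


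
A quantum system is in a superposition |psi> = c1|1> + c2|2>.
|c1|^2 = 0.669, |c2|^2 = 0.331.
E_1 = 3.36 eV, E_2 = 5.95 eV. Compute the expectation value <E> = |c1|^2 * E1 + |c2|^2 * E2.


<E> = |c1|^2 * E1 + |c2|^2 * E2
= 0.669 * 3.36 + 0.331 * 5.95
= 2.2478 + 1.9695
= 4.2173 eV

4.2173


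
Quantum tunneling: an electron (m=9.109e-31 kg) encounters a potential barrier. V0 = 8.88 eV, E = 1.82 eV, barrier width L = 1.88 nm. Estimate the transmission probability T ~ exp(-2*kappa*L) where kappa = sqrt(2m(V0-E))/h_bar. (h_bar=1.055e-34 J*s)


V0 - E = 7.06 eV = 1.1310e-18 J
kappa = sqrt(2 * m * (V0-E)) / h_bar
= sqrt(2 * 9.109e-31 * 1.1310e-18) / 1.055e-34
= 1.3606e+10 /m
2*kappa*L = 2 * 1.3606e+10 * 1.88e-9
= 51.1587
T = exp(-51.1587) = 6.054343e-23

6.054343e-23


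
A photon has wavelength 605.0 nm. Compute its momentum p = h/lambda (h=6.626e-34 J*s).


p = h / lambda
= 6.626e-34 / (605.0e-9)
= 6.626e-34 / 6.0500e-07
= 1.0952e-27 kg*m/s

1.0952e-27


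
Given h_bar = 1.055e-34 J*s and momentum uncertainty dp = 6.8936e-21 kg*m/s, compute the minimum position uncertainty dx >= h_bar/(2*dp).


dx = h_bar / (2 * dp)
= 1.055e-34 / (2 * 6.8936e-21)
= 1.055e-34 / 1.3787e-20
= 7.6520e-15 m

7.6520e-15


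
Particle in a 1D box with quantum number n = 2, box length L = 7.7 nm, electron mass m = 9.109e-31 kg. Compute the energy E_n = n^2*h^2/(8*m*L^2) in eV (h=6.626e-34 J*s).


E = n^2 * h^2 / (8 * m * L^2)
= 2^2 * (6.626e-34)^2 / (8 * 9.109e-31 * (7.7e-9)^2)
= 4 * 4.3904e-67 / (8 * 9.109e-31 * 5.9290e-17)
= 4.0646e-21 J
= 0.0254 eV

0.0254


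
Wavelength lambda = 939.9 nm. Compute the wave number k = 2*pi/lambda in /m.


k = 2 * pi / lambda
= 6.2832 / (939.9e-9)
= 6.2832 / 9.3990e-07
= 6.6850e+06 /m

6.6850e+06


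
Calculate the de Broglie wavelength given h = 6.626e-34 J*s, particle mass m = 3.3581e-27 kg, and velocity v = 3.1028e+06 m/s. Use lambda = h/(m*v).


lambda = h / (m * v)
= 6.626e-34 / (3.3581e-27 * 3.1028e+06)
= 6.626e-34 / 1.0420e-20
= 6.3592e-14 m

6.3592e-14


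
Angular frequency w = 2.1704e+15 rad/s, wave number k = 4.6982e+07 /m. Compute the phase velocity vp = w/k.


vp = w / k
= 2.1704e+15 / 4.6982e+07
= 4.6196e+07 m/s

4.6196e+07


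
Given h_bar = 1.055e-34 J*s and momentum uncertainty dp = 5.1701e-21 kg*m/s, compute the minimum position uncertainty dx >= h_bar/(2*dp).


dx = h_bar / (2 * dp)
= 1.055e-34 / (2 * 5.1701e-21)
= 1.055e-34 / 1.0340e-20
= 1.0203e-14 m

1.0203e-14


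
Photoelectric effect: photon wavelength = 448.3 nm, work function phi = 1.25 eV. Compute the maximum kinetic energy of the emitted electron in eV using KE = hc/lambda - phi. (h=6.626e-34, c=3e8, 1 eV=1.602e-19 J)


E_photon = hc / lambda
= (6.626e-34)(3e8) / (448.3e-9)
= 4.4341e-19 J
= 2.7678 eV
KE = E_photon - phi
= 2.7678 - 1.25
= 1.5178 eV

1.5178


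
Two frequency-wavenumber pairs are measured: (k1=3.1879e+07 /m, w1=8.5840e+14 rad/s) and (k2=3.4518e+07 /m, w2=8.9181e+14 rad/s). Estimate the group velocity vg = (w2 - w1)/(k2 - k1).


vg = (w2 - w1) / (k2 - k1)
= (8.9181e+14 - 8.5840e+14) / (3.4518e+07 - 3.1879e+07)
= 3.3410e+13 / 2.6390e+06
= 1.2660e+07 m/s

1.2660e+07


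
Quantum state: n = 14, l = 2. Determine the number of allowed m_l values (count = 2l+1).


m_l ranges from -l to +l in integer steps
So m_l goes from -2 to +2
Count = 2l + 1 = 2*2 + 1
= 5

5


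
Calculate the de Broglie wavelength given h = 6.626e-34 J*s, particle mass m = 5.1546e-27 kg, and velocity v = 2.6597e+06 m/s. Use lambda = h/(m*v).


lambda = h / (m * v)
= 6.626e-34 / (5.1546e-27 * 2.6597e+06)
= 6.626e-34 / 1.3710e-20
= 4.8331e-14 m

4.8331e-14


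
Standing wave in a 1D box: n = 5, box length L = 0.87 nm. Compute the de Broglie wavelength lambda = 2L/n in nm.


lambda = 2L / n
= 2 * 0.87 / 5
= 1.74 / 5
= 0.348 nm

0.348


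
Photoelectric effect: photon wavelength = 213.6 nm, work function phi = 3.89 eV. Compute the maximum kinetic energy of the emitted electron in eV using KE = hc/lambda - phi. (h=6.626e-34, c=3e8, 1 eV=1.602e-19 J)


E_photon = hc / lambda
= (6.626e-34)(3e8) / (213.6e-9)
= 9.3062e-19 J
= 5.8091 eV
KE = E_photon - phi
= 5.8091 - 3.89
= 1.9191 eV

1.9191


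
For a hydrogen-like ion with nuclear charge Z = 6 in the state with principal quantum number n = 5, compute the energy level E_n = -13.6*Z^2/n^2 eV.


E_n = -13.6 * Z^2 / n^2
= -13.6 * 6^2 / 5^2
= -13.6 * 36 / 25
= -19.584 eV

-19.584


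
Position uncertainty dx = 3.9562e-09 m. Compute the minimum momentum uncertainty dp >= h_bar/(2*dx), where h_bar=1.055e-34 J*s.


dp = h_bar / (2 * dx)
= 1.055e-34 / (2 * 3.9562e-09)
= 1.055e-34 / 7.9124e-09
= 1.3334e-26 kg*m/s

1.3334e-26


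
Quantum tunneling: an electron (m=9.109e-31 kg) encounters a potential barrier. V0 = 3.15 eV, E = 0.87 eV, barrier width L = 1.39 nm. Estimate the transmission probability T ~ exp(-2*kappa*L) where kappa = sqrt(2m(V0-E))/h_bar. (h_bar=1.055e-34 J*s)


V0 - E = 2.28 eV = 3.6526e-19 J
kappa = sqrt(2 * m * (V0-E)) / h_bar
= sqrt(2 * 9.109e-31 * 3.6526e-19) / 1.055e-34
= 7.7321e+09 /m
2*kappa*L = 2 * 7.7321e+09 * 1.39e-9
= 21.4952
T = exp(-21.4952) = 4.621213e-10

4.621213e-10


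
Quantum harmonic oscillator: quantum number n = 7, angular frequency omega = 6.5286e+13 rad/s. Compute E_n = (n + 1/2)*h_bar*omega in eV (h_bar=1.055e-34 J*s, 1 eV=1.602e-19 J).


E = (n + 1/2) * h_bar * omega
= (7 + 0.5) * 1.055e-34 * 6.5286e+13
= 7.5 * 6.8877e-21
= 5.1658e-20 J
= 0.3225 eV

0.3225


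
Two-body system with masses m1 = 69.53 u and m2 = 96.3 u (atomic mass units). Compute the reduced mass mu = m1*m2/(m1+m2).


mu = m1 * m2 / (m1 + m2)
= 69.53 * 96.3 / (69.53 + 96.3)
= 6695.739 / 165.83
= 40.3771 u

40.3771


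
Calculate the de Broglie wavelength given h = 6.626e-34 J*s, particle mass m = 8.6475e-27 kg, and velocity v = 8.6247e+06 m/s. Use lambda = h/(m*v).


lambda = h / (m * v)
= 6.626e-34 / (8.6475e-27 * 8.6247e+06)
= 6.626e-34 / 7.4582e-20
= 8.8842e-15 m

8.8842e-15


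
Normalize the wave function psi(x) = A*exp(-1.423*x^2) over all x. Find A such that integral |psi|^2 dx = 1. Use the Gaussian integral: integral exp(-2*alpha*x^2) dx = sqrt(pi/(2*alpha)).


integral |psi|^2 dx = A^2 * sqrt(pi/(2*alpha)) = 1
A^2 = sqrt(2*alpha/pi)
= sqrt(2 * 1.423 / pi)
= 0.951793
A = sqrt(0.951793)
= 0.9756

0.9756


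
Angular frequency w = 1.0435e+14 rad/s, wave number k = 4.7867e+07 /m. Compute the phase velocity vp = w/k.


vp = w / k
= 1.0435e+14 / 4.7867e+07
= 2.1800e+06 m/s

2.1800e+06


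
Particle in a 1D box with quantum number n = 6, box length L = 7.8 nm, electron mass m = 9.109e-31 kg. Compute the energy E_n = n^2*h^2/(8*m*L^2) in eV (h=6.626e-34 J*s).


E = n^2 * h^2 / (8 * m * L^2)
= 6^2 * (6.626e-34)^2 / (8 * 9.109e-31 * (7.8e-9)^2)
= 36 * 4.3904e-67 / (8 * 9.109e-31 * 6.0840e-17)
= 3.5650e-20 J
= 0.2225 eV

0.2225


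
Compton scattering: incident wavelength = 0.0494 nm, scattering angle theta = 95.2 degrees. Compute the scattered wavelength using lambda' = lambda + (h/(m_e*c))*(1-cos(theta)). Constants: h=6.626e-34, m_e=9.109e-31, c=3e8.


Compton wavelength: h/(m_e*c) = 2.4247e-12 m
d_lambda = 2.4247e-12 * (1 - cos(95.2 deg))
= 2.4247e-12 * 1.090633
= 2.6445e-12 m = 0.002644 nm
lambda' = 0.0494 + 0.002644
= 0.052044 nm

0.052044


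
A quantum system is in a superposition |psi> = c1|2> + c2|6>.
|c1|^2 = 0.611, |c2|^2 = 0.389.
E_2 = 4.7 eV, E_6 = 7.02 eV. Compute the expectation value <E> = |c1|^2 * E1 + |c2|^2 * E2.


<E> = |c1|^2 * E1 + |c2|^2 * E2
= 0.611 * 4.7 + 0.389 * 7.02
= 2.8717 + 2.7308
= 5.6025 eV

5.6025


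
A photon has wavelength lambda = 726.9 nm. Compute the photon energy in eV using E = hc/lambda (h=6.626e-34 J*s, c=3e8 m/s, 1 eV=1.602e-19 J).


E = hc / lambda
= (6.626e-34)(3e8) / (726.9e-9)
= 1.9878e-25 / 7.2690e-07
= 2.7346e-19 J
Converting to eV: 2.7346e-19 / 1.602e-19
= 1.707 eV

1.707


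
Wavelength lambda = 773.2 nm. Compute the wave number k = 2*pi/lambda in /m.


k = 2 * pi / lambda
= 6.2832 / (773.2e-9)
= 6.2832 / 7.7320e-07
= 8.1262e+06 /m

8.1262e+06


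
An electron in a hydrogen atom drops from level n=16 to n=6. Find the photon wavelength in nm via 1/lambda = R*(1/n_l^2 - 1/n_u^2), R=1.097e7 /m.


1/lambda = R * (1/n_l^2 - 1/n_u^2)
= 1.097e7 * (1/6^2 - 1/16^2)
= 1.097e7 * (0.027778 - 0.003906)
= 1.097e7 * 0.023872
= 2.6187e+05 /m
lambda = 1 / 2.6187e+05 = 3818.679 nm

3818.679


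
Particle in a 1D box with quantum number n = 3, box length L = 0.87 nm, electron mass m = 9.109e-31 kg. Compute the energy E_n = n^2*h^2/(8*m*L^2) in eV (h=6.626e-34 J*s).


E = n^2 * h^2 / (8 * m * L^2)
= 3^2 * (6.626e-34)^2 / (8 * 9.109e-31 * (0.87e-9)^2)
= 9 * 4.3904e-67 / (8 * 9.109e-31 * 7.5690e-19)
= 7.1638e-19 J
= 4.4718 eV

4.4718


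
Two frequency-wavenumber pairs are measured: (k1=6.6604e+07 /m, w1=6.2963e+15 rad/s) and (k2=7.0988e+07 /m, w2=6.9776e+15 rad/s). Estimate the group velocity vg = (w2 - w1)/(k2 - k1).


vg = (w2 - w1) / (k2 - k1)
= (6.9776e+15 - 6.2963e+15) / (7.0988e+07 - 6.6604e+07)
= 6.8130e+14 / 4.3840e+06
= 1.5541e+08 m/s

1.5541e+08


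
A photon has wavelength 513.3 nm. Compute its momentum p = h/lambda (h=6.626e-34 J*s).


p = h / lambda
= 6.626e-34 / (513.3e-9)
= 6.626e-34 / 5.1330e-07
= 1.2909e-27 kg*m/s

1.2909e-27


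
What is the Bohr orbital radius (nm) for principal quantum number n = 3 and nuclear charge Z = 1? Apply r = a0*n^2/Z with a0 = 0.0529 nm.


r = a0 * n^2 / Z
= 0.0529 * 3^2 / 1
= 0.0529 * 9 / 1
= 0.4761 nm

0.4761


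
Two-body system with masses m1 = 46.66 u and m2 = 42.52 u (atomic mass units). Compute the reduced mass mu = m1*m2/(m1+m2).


mu = m1 * m2 / (m1 + m2)
= 46.66 * 42.52 / (46.66 + 42.52)
= 1983.9832 / 89.18
= 22.247 u

22.247


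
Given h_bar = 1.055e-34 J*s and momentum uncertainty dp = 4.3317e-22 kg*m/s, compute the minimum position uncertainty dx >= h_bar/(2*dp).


dx = h_bar / (2 * dp)
= 1.055e-34 / (2 * 4.3317e-22)
= 1.055e-34 / 8.6634e-22
= 1.2178e-13 m

1.2178e-13


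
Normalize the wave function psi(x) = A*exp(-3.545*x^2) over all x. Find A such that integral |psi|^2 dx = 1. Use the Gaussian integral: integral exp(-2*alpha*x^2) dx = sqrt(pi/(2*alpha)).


integral |psi|^2 dx = A^2 * sqrt(pi/(2*alpha)) = 1
A^2 = sqrt(2*alpha/pi)
= sqrt(2 * 3.545 / pi)
= 1.502271
A = sqrt(1.502271)
= 1.2257

1.2257


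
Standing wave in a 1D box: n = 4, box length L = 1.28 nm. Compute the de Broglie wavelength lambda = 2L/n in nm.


lambda = 2L / n
= 2 * 1.28 / 4
= 2.56 / 4
= 0.64 nm

0.64


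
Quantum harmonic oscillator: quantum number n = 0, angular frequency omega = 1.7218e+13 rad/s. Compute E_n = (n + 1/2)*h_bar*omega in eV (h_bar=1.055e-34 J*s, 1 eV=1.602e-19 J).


E = (n + 1/2) * h_bar * omega
= (0 + 0.5) * 1.055e-34 * 1.7218e+13
= 0.5 * 1.8165e-21
= 9.0825e-22 J
= 0.0057 eV

0.0057


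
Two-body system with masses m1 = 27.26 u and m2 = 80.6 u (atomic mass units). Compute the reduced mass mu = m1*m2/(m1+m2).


mu = m1 * m2 / (m1 + m2)
= 27.26 * 80.6 / (27.26 + 80.6)
= 2197.156 / 107.86
= 20.3704 u

20.3704


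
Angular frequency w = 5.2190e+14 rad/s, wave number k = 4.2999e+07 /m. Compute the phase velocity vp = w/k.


vp = w / k
= 5.2190e+14 / 4.2999e+07
= 1.2137e+07 m/s

1.2137e+07


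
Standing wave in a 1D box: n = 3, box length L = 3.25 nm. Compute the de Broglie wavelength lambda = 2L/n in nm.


lambda = 2L / n
= 2 * 3.25 / 3
= 6.5 / 3
= 2.1667 nm

2.1667


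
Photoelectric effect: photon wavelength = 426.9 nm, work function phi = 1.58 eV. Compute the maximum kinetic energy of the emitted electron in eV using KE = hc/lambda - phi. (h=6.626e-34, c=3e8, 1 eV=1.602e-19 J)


E_photon = hc / lambda
= (6.626e-34)(3e8) / (426.9e-9)
= 4.6564e-19 J
= 2.9066 eV
KE = E_photon - phi
= 2.9066 - 1.58
= 1.3266 eV

1.3266


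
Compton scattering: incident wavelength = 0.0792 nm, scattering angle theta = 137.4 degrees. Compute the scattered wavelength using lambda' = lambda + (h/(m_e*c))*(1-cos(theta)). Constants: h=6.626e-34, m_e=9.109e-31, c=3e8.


Compton wavelength: h/(m_e*c) = 2.4247e-12 m
d_lambda = 2.4247e-12 * (1 - cos(137.4 deg))
= 2.4247e-12 * 1.736097
= 4.2095e-12 m = 0.00421 nm
lambda' = 0.0792 + 0.00421
= 0.08341 nm

0.08341


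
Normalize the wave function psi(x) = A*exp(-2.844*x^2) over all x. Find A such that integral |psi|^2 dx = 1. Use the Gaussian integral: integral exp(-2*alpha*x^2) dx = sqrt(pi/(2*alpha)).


integral |psi|^2 dx = A^2 * sqrt(pi/(2*alpha)) = 1
A^2 = sqrt(2*alpha/pi)
= sqrt(2 * 2.844 / pi)
= 1.345566
A = sqrt(1.345566)
= 1.16

1.16


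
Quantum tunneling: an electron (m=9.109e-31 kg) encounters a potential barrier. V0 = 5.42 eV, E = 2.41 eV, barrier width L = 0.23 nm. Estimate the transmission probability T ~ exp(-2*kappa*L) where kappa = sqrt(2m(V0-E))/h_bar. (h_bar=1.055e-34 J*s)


V0 - E = 3.01 eV = 4.8220e-19 J
kappa = sqrt(2 * m * (V0-E)) / h_bar
= sqrt(2 * 9.109e-31 * 4.8220e-19) / 1.055e-34
= 8.8841e+09 /m
2*kappa*L = 2 * 8.8841e+09 * 0.23e-9
= 4.0867
T = exp(-4.0867) = 1.679496e-02

1.679496e-02


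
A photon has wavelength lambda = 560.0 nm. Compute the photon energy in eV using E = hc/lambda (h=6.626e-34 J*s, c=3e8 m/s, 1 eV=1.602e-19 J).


E = hc / lambda
= (6.626e-34)(3e8) / (560.0e-9)
= 1.9878e-25 / 5.6000e-07
= 3.5496e-19 J
Converting to eV: 3.5496e-19 / 1.602e-19
= 2.2158 eV

2.2158


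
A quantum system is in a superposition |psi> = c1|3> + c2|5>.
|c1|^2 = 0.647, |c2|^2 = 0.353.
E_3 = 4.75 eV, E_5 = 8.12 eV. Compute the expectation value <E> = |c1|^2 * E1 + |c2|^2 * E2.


<E> = |c1|^2 * E1 + |c2|^2 * E2
= 0.647 * 4.75 + 0.353 * 8.12
= 3.0733 + 2.8664
= 5.9396 eV

5.9396


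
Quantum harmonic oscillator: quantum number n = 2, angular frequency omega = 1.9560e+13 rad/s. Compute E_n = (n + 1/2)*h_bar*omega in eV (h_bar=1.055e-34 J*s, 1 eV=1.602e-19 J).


E = (n + 1/2) * h_bar * omega
= (2 + 0.5) * 1.055e-34 * 1.9560e+13
= 2.5 * 2.0636e-21
= 5.1589e-21 J
= 0.0322 eV

0.0322


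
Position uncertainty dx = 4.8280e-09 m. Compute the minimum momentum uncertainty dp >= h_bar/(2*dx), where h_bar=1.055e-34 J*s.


dp = h_bar / (2 * dx)
= 1.055e-34 / (2 * 4.8280e-09)
= 1.055e-34 / 9.6560e-09
= 1.0926e-26 kg*m/s

1.0926e-26


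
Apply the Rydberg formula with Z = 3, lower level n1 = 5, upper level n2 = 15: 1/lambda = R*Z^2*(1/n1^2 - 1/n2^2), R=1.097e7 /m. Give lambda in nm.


1/lambda = R * Z^2 * (1/n1^2 - 1/n2^2)
= 1.097e7 * 3^2 * (1/5^2 - 1/15^2)
= 1.097e7 * 9 * (0.04 - 0.004444)
= 3.5104e+06 /m
lambda = 1 / 3.5104e+06
= 284.8678 nm

284.8678


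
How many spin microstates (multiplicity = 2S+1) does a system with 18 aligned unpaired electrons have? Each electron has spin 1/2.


Total spin S = N * (1/2) = 18 * 0.5 = 9.0
Spin multiplicity = 2S + 1
= 2 * 9.0 + 1
= 19

19


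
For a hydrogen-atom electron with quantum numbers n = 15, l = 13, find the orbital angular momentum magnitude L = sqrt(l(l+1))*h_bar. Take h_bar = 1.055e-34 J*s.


L = sqrt(l*(l+1)) * h_bar
= sqrt(13 * 14) * 1.055e-34
= sqrt(182) * 1.055e-34
= 13.4907 * 1.055e-34
= 1.4233e-33 J*s

1.4233e-33


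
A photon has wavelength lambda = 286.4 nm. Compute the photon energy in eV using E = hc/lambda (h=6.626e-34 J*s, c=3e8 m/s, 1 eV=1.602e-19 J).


E = hc / lambda
= (6.626e-34)(3e8) / (286.4e-9)
= 1.9878e-25 / 2.8640e-07
= 6.9406e-19 J
Converting to eV: 6.9406e-19 / 1.602e-19
= 4.3325 eV

4.3325


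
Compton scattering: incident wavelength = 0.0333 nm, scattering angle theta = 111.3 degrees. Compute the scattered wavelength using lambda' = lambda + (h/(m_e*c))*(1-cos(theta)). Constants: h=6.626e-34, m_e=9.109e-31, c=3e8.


Compton wavelength: h/(m_e*c) = 2.4247e-12 m
d_lambda = 2.4247e-12 * (1 - cos(111.3 deg))
= 2.4247e-12 * 1.363251
= 3.3055e-12 m = 0.003305 nm
lambda' = 0.0333 + 0.003305
= 0.036605 nm

0.036605


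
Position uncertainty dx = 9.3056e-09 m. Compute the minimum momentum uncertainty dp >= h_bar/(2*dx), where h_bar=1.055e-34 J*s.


dp = h_bar / (2 * dx)
= 1.055e-34 / (2 * 9.3056e-09)
= 1.055e-34 / 1.8611e-08
= 5.6686e-27 kg*m/s

5.6686e-27


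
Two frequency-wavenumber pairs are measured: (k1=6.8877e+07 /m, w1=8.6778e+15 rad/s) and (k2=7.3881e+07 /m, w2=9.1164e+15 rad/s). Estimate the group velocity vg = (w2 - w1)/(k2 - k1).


vg = (w2 - w1) / (k2 - k1)
= (9.1164e+15 - 8.6778e+15) / (7.3881e+07 - 6.8877e+07)
= 4.3860e+14 / 5.0040e+06
= 8.7650e+07 m/s

8.7650e+07


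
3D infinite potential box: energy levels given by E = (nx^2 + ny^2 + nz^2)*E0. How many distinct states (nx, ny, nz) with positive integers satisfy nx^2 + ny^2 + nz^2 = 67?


Enumerate all (nx, ny, nz) with nx^2 + ny^2 + nz^2 = 67:
(3,3,7)
(3,7,3)
(7,3,3)
Total degeneracy = 3

3


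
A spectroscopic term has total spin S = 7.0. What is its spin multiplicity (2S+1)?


Spin multiplicity = 2S + 1
= 2 * 7.0 + 1
= 14.0 + 1
= 15

15


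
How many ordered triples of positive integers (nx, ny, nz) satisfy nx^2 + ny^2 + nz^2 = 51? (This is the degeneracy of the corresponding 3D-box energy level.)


Enumerate all (nx, ny, nz) with nx^2 + ny^2 + nz^2 = 51:
(1,1,7)
(1,5,5)
(1,7,1)
(5,1,5)
(5,5,1)
(7,1,1)
Total degeneracy = 6

6


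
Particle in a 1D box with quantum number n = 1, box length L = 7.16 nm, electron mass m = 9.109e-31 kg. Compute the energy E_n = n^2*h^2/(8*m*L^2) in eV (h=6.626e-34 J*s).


E = n^2 * h^2 / (8 * m * L^2)
= 1^2 * (6.626e-34)^2 / (8 * 9.109e-31 * (7.16e-9)^2)
= 1 * 4.3904e-67 / (8 * 9.109e-31 * 5.1266e-17)
= 1.1752e-21 J
= 0.0073 eV

0.0073


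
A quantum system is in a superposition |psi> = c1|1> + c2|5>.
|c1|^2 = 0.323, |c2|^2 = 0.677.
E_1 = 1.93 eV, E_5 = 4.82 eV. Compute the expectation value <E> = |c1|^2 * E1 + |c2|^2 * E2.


<E> = |c1|^2 * E1 + |c2|^2 * E2
= 0.323 * 1.93 + 0.677 * 4.82
= 0.6234 + 3.2631
= 3.8865 eV

3.8865


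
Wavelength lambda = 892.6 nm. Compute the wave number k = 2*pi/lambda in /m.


k = 2 * pi / lambda
= 6.2832 / (892.6e-9)
= 6.2832 / 8.9260e-07
= 7.0392e+06 /m

7.0392e+06


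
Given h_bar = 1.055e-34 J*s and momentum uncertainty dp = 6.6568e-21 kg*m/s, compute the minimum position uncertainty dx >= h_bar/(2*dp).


dx = h_bar / (2 * dp)
= 1.055e-34 / (2 * 6.6568e-21)
= 1.055e-34 / 1.3314e-20
= 7.9242e-15 m

7.9242e-15


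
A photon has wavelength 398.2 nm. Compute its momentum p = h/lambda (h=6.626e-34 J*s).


p = h / lambda
= 6.626e-34 / (398.2e-9)
= 6.626e-34 / 3.9820e-07
= 1.6640e-27 kg*m/s

1.6640e-27


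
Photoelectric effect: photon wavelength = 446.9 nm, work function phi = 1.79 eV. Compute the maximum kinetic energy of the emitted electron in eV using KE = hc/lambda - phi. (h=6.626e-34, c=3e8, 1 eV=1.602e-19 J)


E_photon = hc / lambda
= (6.626e-34)(3e8) / (446.9e-9)
= 4.4480e-19 J
= 2.7765 eV
KE = E_photon - phi
= 2.7765 - 1.79
= 0.9865 eV

0.9865


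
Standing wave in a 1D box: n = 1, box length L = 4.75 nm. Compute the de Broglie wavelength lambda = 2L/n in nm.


lambda = 2L / n
= 2 * 4.75 / 1
= 9.5 / 1
= 9.5 nm

9.5
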